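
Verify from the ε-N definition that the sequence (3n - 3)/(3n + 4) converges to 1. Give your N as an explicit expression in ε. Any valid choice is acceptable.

N = (7/3)/ε

Let ε > 0 be given. For n ≥ 1, |(3n - 3)/(3n + 4) − 1| = |-21|/(3(3n + 4)) = 21/(3(3n + 4)).
Since 3n + 4 ≥ 3n for n ≥ 1, this is ≤ 21/(3·3n) = (7/3)/n.
So |(3n - 3)/(3n + 4) − 1| < ε whenever n > (7/3)/ε.
Take N = (7/3)/ε. If n > N then |(3n - 3)/(3n + 4) − 1| ≤ (7/3)/n < ε.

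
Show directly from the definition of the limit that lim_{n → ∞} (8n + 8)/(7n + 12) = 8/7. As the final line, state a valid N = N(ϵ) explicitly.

N = (40/49)/ϵ

Suppose ϵ > 0. For n ≥ 1, |(8n + 8)/(7n + 12) − (8/7)| = |-40|/(7(7n + 12)) = 40/(7(7n + 12)).
Since 7n + 12 ≥ 7n for n ≥ 1, this is ≤ 40/(7·7n) = (40/49)/n.
So |(8n + 8)/(7n + 12) − (8/7)| < ϵ whenever n > (40/49)/ϵ.
Take N = (40/49)/ϵ. If n > N then |(8n + 8)/(7n + 12) − (8/7)| ≤ (40/49)/n < ϵ.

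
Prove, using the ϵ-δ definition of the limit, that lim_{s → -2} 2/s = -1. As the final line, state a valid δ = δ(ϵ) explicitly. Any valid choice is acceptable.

Fix ϵ > 0. We seek δ > 0 such that 0 < |s + 2| < δ implies |2/s + 1| < ϵ.
|2/s + 1| = 2·|-2 − s|/(2·|s|) = 2|s + 2|/(2|s|).
Require δ ≤ 1 so that |s| > 2 − 1 = 1, hence 2|s| > 2.
Then |2/s + 1| < 2|s + 2|/2, which is < ϵ when |s + 2| < ϵ.
Take δ = min(1, ϵ). Then 0 < |s + 2| < δ gives both |s + 2| < 1 and |s + 2| < ϵ, so |2/s + 1| < ϵ.

δ = min(1, ϵ)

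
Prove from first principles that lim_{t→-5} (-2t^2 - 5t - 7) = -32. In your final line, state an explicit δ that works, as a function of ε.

Let ε > 0 be given. We want δ > 0 such that 0 < |t + 5| < δ implies |(-2t^2 - 5t - 7) + 32| < ε.
(-2t^2 - 5t - 7) + 32 = -2t^2 - 5t + 25 = (t + 5)(-2t + 5).
So |(-2t^2 - 5t - 7) + 32| = |t + 5|·|-2t + 5|.
Require δ ≤ 2. Then |t + 5| < 2 gives |t| < 7, and by the triangle inequality |-2t + 5| ≤ 2·7 + 5 = 19.
Hence |(-2t^2 - 5t - 7) + 32| ≤ 19|t + 5| < ε provided |t + 5| < ε/19.
Take δ = min(2, ε/19). Then 0 < |t + 5| < δ gives both |t + 5| < 2 and |t + 5| < ε/19, so |(-2t^2 - 5t - 7) + 32| < ε.

δ = min(2, ε/19)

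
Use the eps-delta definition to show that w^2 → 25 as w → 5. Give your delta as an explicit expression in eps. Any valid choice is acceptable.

Fix eps > 0. We seek delta > 0 with 0 < |w − 5| < delta ⇒ |w^2 − 25| < eps.
Factor: w^2 − 25 = (w − 5)(w + 5), so |w^2 − 25| = |w − 5|·|w + 5|.
Impose delta ≤ 1 so that |w| < 6; then |w + 5| ≤ 11.
Hence |w^2 − 25| ≤ 11|w − 5|, which is < eps once |w − 5| < eps/11.
Take delta = min(1, eps/11). If 0 < |w − 5| < delta then both bounds hold and |w^2 − 25| ≤ 11|w − 5| < 11·(eps/11) = eps.

delta = min(1, eps/11)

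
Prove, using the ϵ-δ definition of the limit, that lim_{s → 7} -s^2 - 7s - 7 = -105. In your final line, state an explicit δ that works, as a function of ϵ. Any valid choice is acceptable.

Suppose ϵ > 0. We want δ > 0 such that 0 < |s − 7| < δ implies |(-s^2 - 7s - 7) + 105| < ϵ.
(-s^2 - 7s - 7) + 105 = -s^2 - 7s + 98 = (s − 7)(-s - 14).
So |(-s^2 - 7s - 7) + 105| = |s − 7|·|-s - 14|.
Require δ ≤ 1. Then |s − 7| < 1 gives |s| < 8, and by the triangle inequality |-s - 14| ≤ 8 + 14 = 22.
Hence |(-s^2 - 7s - 7) + 105| ≤ 22|s − 7| < ϵ provided |s − 7| < ϵ/22.
Take δ = min(1, ϵ/22). Then 0 < |s − 7| < δ gives both |s − 7| < 1 and |s − 7| < ϵ/22, so |(-s^2 - 7s - 7) + 105| < ϵ.

δ = min(1, ϵ/22)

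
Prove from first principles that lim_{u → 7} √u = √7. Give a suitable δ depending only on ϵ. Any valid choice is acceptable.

Let ϵ > 0. We want δ > 0 such that 0 < |u − 7| < δ implies |√u − √7| < ϵ.
Rationalise: √u − √7 = (u − 7)/(√u + √7), so |√u − √7| = |u − 7|/(√u + √7).
Restrict δ ≤ 7 so that |u − 7| < 7 forces u > 0, and then √u + √7 > √7.
Hence |√u − √7| < |u − 7|/√7, which is < ϵ once |u − 7| < √7·ϵ.
Take δ = min(7, √7·ϵ). If 0 < |u − 7| < δ then u > 0 and |√u − √7| < |u − 7|/√7 < ϵ.

δ = min(7, √7·ϵ)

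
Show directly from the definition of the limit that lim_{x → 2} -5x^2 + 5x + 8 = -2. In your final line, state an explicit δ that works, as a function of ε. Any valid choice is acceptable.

δ = min(1, ε/20)

Suppose ε > 0. We want δ > 0 such that 0 < |x − 2| < δ implies |(-5x^2 + 5x + 8) + 2| < ε.
(-5x^2 + 5x + 8) + 2 = -5x^2 + 5x + 10 = (x − 2)(-5x - 5).
So |(-5x^2 + 5x + 8) + 2| = |x − 2|·|-5x - 5|.
Assume first that |x − 2| < 1, so |x| < 3. Then |-5x - 5| ≤ 5·3 + 5 = 20.
Hence |(-5x^2 + 5x + 8) + 2| ≤ 20|x − 2| < ε provided |x − 2| < ε/20.
Take δ = min(1, ε/20). Then 0 < |x − 2| < δ gives both |x − 2| < 1 and |x − 2| < ε/20, so |(-5x^2 + 5x + 8) + 2| < ε.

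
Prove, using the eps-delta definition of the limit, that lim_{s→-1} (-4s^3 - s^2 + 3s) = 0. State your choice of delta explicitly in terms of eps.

Suppose eps > 0. We want delta > 0 such that 0 < |s + 1| < delta implies |(-4s^3 - s^2 + 3s)| < eps.
(-4s^3 - s^2 + 3s) = -4s^3 - s^2 + 3s = (s + 1)(-4s^2 + 3s).
So |(-4s^3 - s^2 + 3s)| = |s + 1|·|-4s^2 + 3s|.
Require delta ≤ 1. Then |s + 1| < 1 gives |s| < 2, and by the triangle inequality |-4s^2 + 3s| ≤ 4·2^2 + 3·2 = 22.
Hence |(-4s^3 - s^2 + 3s)| ≤ 22|s + 1| < eps provided |s + 1| < eps/22.
Choosing delta = min(1, eps/22) ensures both conditions, hence |(-4s^3 - s^2 + 3s)| < eps.

delta = min(1, eps/22)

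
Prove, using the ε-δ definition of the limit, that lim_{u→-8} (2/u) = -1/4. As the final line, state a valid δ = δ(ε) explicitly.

δ = min(4, 16ε)

Let ε > 0. We seek δ > 0 such that 0 < |u + 8| < δ implies |2/u + 1/4| < ε.
|2/u + 1/4| = 2·|-8 − u|/(8·|u|) = 2|u + 8|/(8|u|).
Require δ ≤ 4 so that |u| > 8 − 4 = 4, hence 8|u| > 32.
Then |2/u + 1/4| < 2|u + 8|/32, which is < ε when |u + 8| < 16ε.
Take δ = min(4, 16ε). Then 0 < |u + 8| < δ gives both |u + 8| < 4 and |u + 8| < 16ε, so |2/u + 1/4| < ε.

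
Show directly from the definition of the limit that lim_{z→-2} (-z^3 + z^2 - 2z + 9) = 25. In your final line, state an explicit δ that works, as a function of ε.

δ = min(2, ε/36)

Let ε > 0. We want δ > 0 such that 0 < |z + 2| < δ implies |(-z^3 + z^2 - 2z + 9) − 25| < ε.
(-z^3 + z^2 - 2z + 9) − 25 = -z^3 + z^2 - 2z - 16 = (z + 2)(-z^2 + 3z - 8).
So |(-z^3 + z^2 - 2z + 9) − 25| = |z + 2|·|-z^2 + 3z - 8|.
Assume first that |z + 2| < 2, so |z| < 4. Then |-z^2 + 3z - 8| ≤ 4^2 + 3·4 + 8 = 36.
Hence |(-z^3 + z^2 - 2z + 9) − 25| ≤ 36|z + 2| < ε provided |z + 2| < ε/36.
Choosing δ = min(2, ε/36) ensures both conditions, hence |(-z^3 + z^2 - 2z + 9) − 25| < ε.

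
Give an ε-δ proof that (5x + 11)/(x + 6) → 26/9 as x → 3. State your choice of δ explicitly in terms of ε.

Let ε > 0 be given. We want δ > 0 with 0 < |x − 3| < δ ⇒ |(5x + 11)/(x + 6) − (26/9)| < ε.
Combining over a common denominator, (5x + 11)/(x + 6) − (26/9) = [(5x + 11)·9 − 26·(x + 6)] / [9·(x + 6)] = 19(x − 3) / (9(x + 6)).
So |(5x + 11)/(x + 6) − (26/9)| = 19|x − 3| / (9·|x + 6|).
Require δ ≤ 9/2, so |x + 6| ≥ |9| − |x − 3| > 9 − 9/2 = 9/2.
Hence |(5x + 11)/(x + 6) − (26/9)| < 19|x − 3|/(9·(9/2)) = (38/81)|x − 3|, which is < ε once |x − 3| < (81/38)ε.
Take δ = min(9/2, (81/38)ε). Then 0 < |x − 3| < δ forces both bounds, so |(5x + 11)/(x + 6) − (26/9)| < ε.

δ = min(9/2, (81/38)ε)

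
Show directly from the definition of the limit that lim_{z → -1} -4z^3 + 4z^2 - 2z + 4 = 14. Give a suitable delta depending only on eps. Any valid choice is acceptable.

delta = min(2, eps/70)

Fix eps > 0. We want delta > 0 such that 0 < |z + 1| < delta implies |(-4z^3 + 4z^2 - 2z + 4) − 14| < eps.
(-4z^3 + 4z^2 - 2z + 4) − 14 = -4z^3 + 4z^2 - 2z - 10 = (z + 1)(-4z^2 + 8z - 10).
So |(-4z^3 + 4z^2 - 2z + 4) − 14| = |z + 1|·|-4z^2 + 8z - 10|.
Require delta ≤ 2. Then |z + 1| < 2 gives |z| < 3, and by the triangle inequality |-4z^2 + 8z - 10| ≤ 4·3^2 + 8·3 + 10 = 70.
Hence |(-4z^3 + 4z^2 - 2z + 4) − 14| ≤ 70|z + 1| < eps provided |z + 1| < eps/70.
Take delta = min(2, eps/70). Then 0 < |z + 1| < delta gives both |z + 1| < 2 and |z + 1| < eps/70, so |(-4z^3 + 4z^2 - 2z + 4) − 14| < eps.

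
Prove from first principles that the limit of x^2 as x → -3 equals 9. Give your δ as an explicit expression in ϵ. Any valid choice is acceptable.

δ = min(1, ϵ/7)

Let ϵ > 0 be given. We seek δ > 0 with 0 < |x + 3| < δ ⇒ |x^2 − 9| < ϵ.
Factor: x^2 − 9 = (x + 3)(x - 3), so |x^2 − 9| = |x + 3|·|x - 3|.
Restrict δ ≤ 1. Then |x + 3| < 1 gives |x| < 4, so by the triangle inequality |x - 3| ≤ 4 + 3 = 7.
Hence |x^2 − 9| ≤ 7|x + 3|, which is < ϵ once |x + 3| < ϵ/7.
Take δ = min(1, ϵ/7). If 0 < |x + 3| < δ then both bounds hold and |x^2 − 9| ≤ 7|x + 3| < 7·(ϵ/7) = ϵ.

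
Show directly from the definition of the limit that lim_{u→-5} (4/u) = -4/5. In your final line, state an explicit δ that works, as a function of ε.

δ = min(5/2, (25/8)ε)

Let ε > 0. We seek δ > 0 such that 0 < |u + 5| < δ implies |4/u + 4/5| < ε.
|4/u + 4/5| = 4·|-5 − u|/(5·|u|) = 4|u + 5|/(5|u|).
Restrict δ ≤ 5/2. Then |u + 5| < 5/2 gives |u| > 5/2, so 5|u| > 25/2.
Then |4/u + 4/5| < 4|u + 5|/(25/2), which is < ε when |u + 5| < (25/8)ε.
Take δ = min(5/2, (25/8)ε). Then 0 < |u + 5| < δ gives both |u + 5| < 5/2 and |u + 5| < (25/8)ε, so |4/u + 4/5| < ε.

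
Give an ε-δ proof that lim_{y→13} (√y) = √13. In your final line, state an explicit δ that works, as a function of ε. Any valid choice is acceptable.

δ = min(13, √13·ε)

Suppose ε > 0. We want δ > 0 such that 0 < |y − 13| < δ implies |√y − √13| < ε.
Multiplying by the conjugate, |√y − √13| = |y − 13|/(√y + √13).
Restrict δ ≤ 13 so that |y − 13| < 13 forces y > 0, and then √y + √13 > √13.
Hence |√y − √13| < |y − 13|/√13, which is < ε once |y − 13| < √13·ε.
Take δ = min(13, √13·ε). If 0 < |y − 13| < δ then y > 0 and |√y − √13| < |y − 13|/√13 < ε.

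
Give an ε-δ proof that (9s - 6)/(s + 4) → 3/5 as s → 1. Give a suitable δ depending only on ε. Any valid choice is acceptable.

Fix ε > 0. We want δ > 0 with 0 < |s − 1| < δ ⇒ |(9s - 6)/(s + 4) − (3/5)| < ε.
Combining over a common denominator, (9s - 6)/(s + 4) − (3/5) = [(9s - 6)·5 − 3·(s + 4)] / [5·(s + 4)] = 42(s − 1) / (5(s + 4)).
So |(9s - 6)/(s + 4) − (3/5)| = 42|s − 1| / (5·|s + 4|).
Restrict δ ≤ 5/2. Then |s − 1| < 5/2 gives |s + 4| = |(s − 1) + 5| ≥ 5 − 5/2 = 5/2.
Hence |(9s - 6)/(s + 4) − (3/5)| < 42|s − 1|/(5·(5/2)) = (84/25)|s − 1|, which is < ε once |s − 1| < (25/84)ε.
Take δ = min(5/2, (25/84)ε). Then 0 < |s − 1| < δ forces both bounds, so |(9s - 6)/(s + 4) − (3/5)| < ε.

δ = min(5/2, (25/84)ε)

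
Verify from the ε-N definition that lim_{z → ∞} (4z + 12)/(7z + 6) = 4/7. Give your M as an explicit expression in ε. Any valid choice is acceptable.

Let ε > 0. We seek M > 0 such that z > M implies |(4z + 12)/(7z + 6) − (4/7)| < ε.
(4z + 12)/(7z + 6) − (4/7) = (7(4z + 12) − 4(7z + 6)) / (7(7z + 6)) = 60/(7(7z + 6)).
For z > 0 we have 7z + 6 > 7z, so |(4z + 12)/(7z + 6) − (4/7)| = 60/(7(7z + 6)) < 60/(7·7z) = (60/49)/z.
Thus |(4z + 12)/(7z + 6) − (4/7)| < ε whenever z > (60/49)/ε.
Take M = (60/49)/ε. If z > M then |(4z + 12)/(7z + 6) − (4/7)| < (60/49)/z < ε.

M = (60/49)/ε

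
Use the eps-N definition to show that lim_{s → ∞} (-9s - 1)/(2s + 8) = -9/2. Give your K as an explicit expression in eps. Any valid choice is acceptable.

Let eps > 0. We seek K > 0 such that s > K implies |(-9s - 1)/(2s + 8) + 9/2| < eps.
(-9s - 1)/(2s + 8) + 9/2 = (2(-9s - 1) − (-9)(2s + 8)) / (2(2s + 8)) = 70/(2(2s + 8)).
For s > 0 we have 2s + 8 > 2s, so |(-9s - 1)/(2s + 8) + 9/2| = 70/(2(2s + 8)) < 70/(2·2s) = (35/2)/s.
Thus |(-9s - 1)/(2s + 8) + 9/2| < eps whenever s > (35/2)/eps.
Take K = (35/2)/eps. If s > K then |(-9s - 1)/(2s + 8) + 9/2| < (35/2)/s < eps.

K = (35/2)/eps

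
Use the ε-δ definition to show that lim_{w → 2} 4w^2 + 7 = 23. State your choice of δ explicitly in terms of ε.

Fix ε > 0. We want δ > 0 such that 0 < |w − 2| < δ implies |(4w^2 + 7) − 23| < ε.
(4w^2 + 7) − 23 = 4w^2 - 16 = (w − 2)(4w + 8).
So |(4w^2 + 7) − 23| = |w − 2|·|4w + 8|.
Assume first that |w − 2| < 1, so |w| < 3. Then |4w + 8| ≤ 4·3 + 8 = 20.
Hence |(4w^2 + 7) − 23| ≤ 20|w − 2| < ε provided |w − 2| < ε/20.
Take δ = min(1, ε/20). Then 0 < |w − 2| < δ gives both |w − 2| < 1 and |w − 2| < ε/20, so |(4w^2 + 7) − 23| < ε.

δ = min(1, ε/20)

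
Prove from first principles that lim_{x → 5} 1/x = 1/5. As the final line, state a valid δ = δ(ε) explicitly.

δ = min(5/2, (25/2)ε)

Let ε > 0 be given. We seek δ > 0 such that 0 < |x − 5| < δ implies |1/x − (1/5)| < ε.
|1/x − (1/5)| = |5 − x|/(5·|x|) = |x − 5|/(5|x|).
Restrict δ ≤ 5/2. Then |x − 5| < 5/2 gives |x| > 5/2, so 5|x| > 25/2.
Then |1/x − (1/5)| < |x − 5|/(25/2), which is < ε when |x − 5| < (25/2)ε.
Take δ = min(5/2, (25/2)ε). Then 0 < |x − 5| < δ gives both |x − 5| < 5/2 and |x − 5| < (25/2)ε, so |1/x − (1/5)| < ε.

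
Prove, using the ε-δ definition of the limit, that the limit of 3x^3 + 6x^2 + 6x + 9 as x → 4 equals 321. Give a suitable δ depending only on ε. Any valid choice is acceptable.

Let ε > 0 be given. We want δ > 0 such that 0 < |x − 4| < δ implies |(3x^3 + 6x^2 + 6x + 9) − 321| < ε.
(3x^3 + 6x^2 + 6x + 9) − 321 = 3x^3 + 6x^2 + 6x - 312 = (x − 4)(3x^2 + 18x + 78).
So |(3x^3 + 6x^2 + 6x + 9) − 321| = |x − 4|·|3x^2 + 18x + 78|.
Require δ ≤ 2. Then |x − 4| < 2 gives |x| < 6, and by the triangle inequality |3x^2 + 18x + 78| ≤ 3·6^2 + 18·6 + 78 = 294.
Hence |(3x^3 + 6x^2 + 6x + 9) − 321| ≤ 294|x − 4| < ε provided |x − 4| < ε/294.
Take δ = min(2, ε/294). Then 0 < |x − 4| < δ gives both |x − 4| < 2 and |x − 4| < ε/294, so |(3x^3 + 6x^2 + 6x + 9) − 321| < ε.

δ = min(2, ε/294)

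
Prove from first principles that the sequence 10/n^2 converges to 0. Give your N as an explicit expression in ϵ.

N = (10/ϵ)^{1/2}

Let ϵ > 0 be given. For n ≥ 1, |10/n^2 − 0| = 10/n^2.
10/n^2 < ϵ ⇔ n^2 > 10/ϵ ⇔ n > (10/ϵ)^{1/2}.
Take N = (10/ϵ)^{1/2}. Then n > N implies 10/n^2 < ϵ.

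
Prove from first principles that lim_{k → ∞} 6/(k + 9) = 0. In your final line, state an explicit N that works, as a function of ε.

N = 6/ε

Let ε > 0 be given. For k ≥ 1, |6/(k + 9) − 0| = 6/(k + 9) ≤ 6/k.
We need 6/k < ε, i.e. k > 6/ε.
Take N = 6/ε. If k > N then |6/(k + 9)| ≤ 6/k < ε.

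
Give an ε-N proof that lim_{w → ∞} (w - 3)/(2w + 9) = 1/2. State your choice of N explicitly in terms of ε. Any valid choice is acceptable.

Fix ε > 0. We seek N > 0 such that w > N implies |(w - 3)/(2w + 9) − (1/2)| < ε.
(w - 3)/(2w + 9) − (1/2) = (2(w - 3) − (2w + 9)) / (2(2w + 9)) = -15/(2(2w + 9)).
For w > 0 we have 2w + 9 > 2w, so |(w - 3)/(2w + 9) − (1/2)| = 15/(2(2w + 9)) < 15/(2·2w) = (15/4)/w.
Thus |(w - 3)/(2w + 9) − (1/2)| < ε whenever w > (15/4)/ε.
Take N = (15/4)/ε. If w > N then |(w - 3)/(2w + 9) − (1/2)| < (15/4)/w < ε.

N = (15/4)/ε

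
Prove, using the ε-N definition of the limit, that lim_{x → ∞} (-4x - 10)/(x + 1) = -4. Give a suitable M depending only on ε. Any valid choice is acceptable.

M = 6/ε

Fix ε > 0. We seek M > 0 such that x > M implies |(-4x - 10)/(x + 1) + 4| < ε.
(-4x - 10)/(x + 1) + 4 = ((-4x - 10) − (-4)(x + 1)) / ((x + 1)) = -6/((x + 1)).
For x > 0 we have x + 1 > x, so |(-4x - 10)/(x + 1) + 4| = 6/((x + 1)) < 6/(x) = 6/x.
Thus |(-4x - 10)/(x + 1) + 4| < ε whenever x > 6/ε.
Take M = 6/ε. If x > M then |(-4x - 10)/(x + 1) + 4| < 6/x < ε.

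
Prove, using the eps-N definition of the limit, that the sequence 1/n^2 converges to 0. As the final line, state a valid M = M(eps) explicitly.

M = (1/eps)^{1/2}

Fix eps > 0. For n ≥ 1, |1/n^2 − 0| = 1/n^2.
1/n^2 < eps ⇔ n^2 > 1/eps ⇔ n > (1/eps)^{1/2}.
Take M = (1/eps)^{1/2}. Then n > M implies 1/n^2 < eps.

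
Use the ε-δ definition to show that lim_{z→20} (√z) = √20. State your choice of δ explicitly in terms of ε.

Suppose ε > 0. We want δ > 0 such that 0 < |z − 20| < δ implies |√z − √20| < ε.
Multiplying by the conjugate, |√z − √20| = |z − 20|/(√z + √20).
Restrict δ ≤ 20 so that |z − 20| < 20 forces z > 0, and then √z + √20 > √20.
Hence |√z − √20| < |z − 20|/√20, which is < ε once |z − 20| < √20·ε.
Take δ = min(20, √20·ε). If 0 < |z − 20| < δ then z > 0 and |√z − √20| < |z − 20|/√20 < ε.

δ = min(20, √20·ε)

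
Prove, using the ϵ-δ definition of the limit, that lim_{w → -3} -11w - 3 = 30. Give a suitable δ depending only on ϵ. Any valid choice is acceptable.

δ = ϵ/11

Let ϵ > 0. We need δ > 0 so that 0 < |w + 3| < δ implies |(-11w - 3) − 30| < ϵ.
|(-11w - 3) − 30| = |-11w - 33| = 11|w + 3|.
So 11|w + 3| < ϵ exactly when |w + 3| < ϵ/11.
Choosing δ = ϵ/11 gives |(-11w - 3) − 30| = 11|w + 3| < ϵ whenever |w + 3| < δ.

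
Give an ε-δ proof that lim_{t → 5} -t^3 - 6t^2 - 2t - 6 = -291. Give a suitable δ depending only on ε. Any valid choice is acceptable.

δ = min(1, ε/159)

Let ε > 0. We want δ > 0 such that 0 < |t − 5| < δ implies |(-t^3 - 6t^2 - 2t - 6) + 291| < ε.
(-t^3 - 6t^2 - 2t - 6) + 291 = -t^3 - 6t^2 - 2t + 285 = (t − 5)(-t^2 - 11t - 57).
So |(-t^3 - 6t^2 - 2t - 6) + 291| = |t − 5|·|-t^2 - 11t - 57|.
Assume first that |t − 5| < 1, so |t| < 6. Then |-t^2 - 11t - 57| ≤ 6^2 + 11·6 + 57 = 159.
Hence |(-t^3 - 6t^2 - 2t - 6) + 291| ≤ 159|t − 5| < ε provided |t − 5| < ε/159.
Choosing δ = min(1, ε/159) ensures both conditions, hence |(-t^3 - 6t^2 - 2t - 6) + 291| < ε.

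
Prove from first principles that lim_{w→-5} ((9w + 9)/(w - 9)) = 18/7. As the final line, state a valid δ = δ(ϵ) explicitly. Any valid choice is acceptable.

δ = min(7, (49/45)ϵ)

Let ϵ > 0 be given. We want δ > 0 with 0 < |w + 5| < δ ⇒ |(9w + 9)/(w - 9) − (18/7)| < ϵ.
Combining over a common denominator, (9w + 9)/(w - 9) − (18/7) = [(9w + 9)·(-14) − (-36)·(w - 9)] / [(-14)·(w - 9)] = -90(w + 5) / ((-14)(w - 9)).
So |(9w + 9)/(w - 9) − (18/7)| = 90|w + 5| / (14·|w − 9|).
Require δ ≤ 7, so |w − 9| ≥ |-14| − |w + 5| > 14 − 7 = 7.
Hence |(9w + 9)/(w - 9) − (18/7)| < 90|w + 5|/(14·7) = (45/49)|w + 5|, which is < ϵ once |w + 5| < (49/45)ϵ.
Take δ = min(7, (49/45)ϵ). Then 0 < |w + 5| < δ forces both bounds, so |(9w + 9)/(w - 9) − (18/7)| < ϵ.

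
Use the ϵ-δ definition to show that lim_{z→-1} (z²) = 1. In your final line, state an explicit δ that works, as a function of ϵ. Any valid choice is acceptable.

Suppose ϵ > 0. We seek δ > 0 with 0 < |z + 1| < δ ⇒ |z² − 1| < ϵ.
Factor: z² − 1 = (z + 1)(z - 1), so |z² − 1| = |z + 1|·|z - 1|.
Impose δ ≤ 1 so that |z| < 2; then |z - 1| ≤ 3.
Hence |z² − 1| ≤ 3|z + 1|, which is < ϵ once |z + 1| < ϵ/3.
Take δ = min(1, ϵ/3). If 0 < |z + 1| < δ then both bounds hold and |z² − 1| ≤ 3|z + 1| < 3·(ϵ/3) = ϵ.

δ = min(1, ϵ/3)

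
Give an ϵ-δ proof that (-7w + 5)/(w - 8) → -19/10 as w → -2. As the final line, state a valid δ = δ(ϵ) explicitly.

Let ϵ > 0 be given. We want δ > 0 with 0 < |w + 2| < δ ⇒ |(-7w + 5)/(w - 8) + 19/10| < ϵ.
Combining over a common denominator, (-7w + 5)/(w - 8) + 19/10 = [(-7w + 5)·(-10) − 19·(w - 8)] / [(-10)·(w - 8)] = 51(w + 2) / ((-10)(w - 8)).
So |(-7w + 5)/(w - 8) + 19/10| = 51|w + 2| / (10·|w − 8|).
Restrict δ ≤ 5. Then |w + 2| < 5 gives |w − 8| = |(w + 2) + (-10)| ≥ 10 − 5 = 5.
Hence |(-7w + 5)/(w - 8) + 19/10| < 51|w + 2|/(10·5) = (51/50)|w + 2|, which is < ϵ once |w + 2| < (50/51)ϵ.
Take δ = min(5, (50/51)ϵ). Then 0 < |w + 2| < δ forces both bounds, so |(-7w + 5)/(w - 8) + 19/10| < ϵ.

δ = min(5, (50/51)ϵ)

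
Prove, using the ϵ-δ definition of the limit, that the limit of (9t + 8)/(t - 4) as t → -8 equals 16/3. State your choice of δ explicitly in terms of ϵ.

δ = min(6, (18/11)ϵ)

Let ϵ > 0 be given. We want δ > 0 with 0 < |t + 8| < δ ⇒ |(9t + 8)/(t - 4) − (16/3)| < ϵ.
Combining over a common denominator, (9t + 8)/(t - 4) − (16/3) = [(9t + 8)·(-12) − (-64)·(t - 4)] / [(-12)·(t - 4)] = -44(t + 8) / ((-12)(t - 4)).
So |(9t + 8)/(t - 4) − (16/3)| = 44|t + 8| / (12·|t − 4|).
Restrict δ ≤ 6. Then |t + 8| < 6 gives |t − 4| = |(t + 8) + (-12)| ≥ 12 − 6 = 6.
Hence |(9t + 8)/(t - 4) − (16/3)| < 44|t + 8|/(12·6) = (11/18)|t + 8|, which is < ϵ once |t + 8| < (18/11)ϵ.
Take δ = min(6, (18/11)ϵ). Then 0 < |t + 8| < δ forces both bounds, so |(9t + 8)/(t - 4) − (16/3)| < ϵ.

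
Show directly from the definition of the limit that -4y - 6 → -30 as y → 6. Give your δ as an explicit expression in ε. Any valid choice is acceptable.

δ = ε/4

Fix ε > 0. We need δ > 0 so that 0 < |y − 6| < δ implies |(-4y - 6) + 30| < ε.
Since (-4y - 6) + 30 = -4(y − 6), we have |(-4y - 6) + 30| = 4|y − 6|.
So 4|y − 6| < ε exactly when |y − 6| < ε/4.
Take δ = ε/4. If 0 < |y − 6| < δ then |(-4y - 6) + 30| = 4|y − 6| < 4·(ε/4) = ε.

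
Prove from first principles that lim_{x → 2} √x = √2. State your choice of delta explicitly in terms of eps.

delta = min(2, √2·eps)

Suppose eps > 0. We want delta > 0 such that 0 < |x − 2| < delta implies |√x − √2| < eps.
Rationalise: √x − √2 = (x − 2)/(√x + √2), so |√x − √2| = |x − 2|/(√x + √2).
Restrict delta ≤ 2 so that |x − 2| < 2 forces x > 0, and then √x + √2 > √2.
Hence |√x − √2| < |x − 2|/√2, which is < eps once |x − 2| < √2·eps.
Take delta = min(2, √2·eps). If 0 < |x − 2| < delta then x > 0 and |√x − √2| < |x − 2|/√2 < eps.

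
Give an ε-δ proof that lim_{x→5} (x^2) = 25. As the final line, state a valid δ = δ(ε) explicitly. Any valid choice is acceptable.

δ = min(1, ε/11)

Suppose ε > 0. We seek δ > 0 with 0 < |x − 5| < δ ⇒ |x^2 − 25| < ε.
Factor: x^2 − 25 = (x − 5)(x + 5), so |x^2 − 25| = |x − 5|·|x + 5|.
Restrict δ ≤ 1. Then |x − 5| < 1 gives |x| < 6, so by the triangle inequality |x + 5| ≤ 6 + 5 = 11.
Hence |x^2 − 25| ≤ 11|x − 5|, which is < ε once |x − 5| < ε/11.
Take δ = min(1, ε/11). If 0 < |x − 5| < δ then both bounds hold and |x^2 − 25| ≤ 11|x − 5| < 11·(ε/11) = ε.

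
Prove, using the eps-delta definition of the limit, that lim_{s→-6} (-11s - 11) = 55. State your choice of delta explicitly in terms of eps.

delta = eps/11

Suppose eps > 0. We need delta > 0 so that 0 < |s + 6| < delta implies |(-11s - 11) − 55| < eps.
|(-11s - 11) − 55| = |-11s - 66| = 11|s + 6|.
Thus it suffices that |s + 6| < eps/11.
Choosing delta = eps/11 gives |(-11s - 11) − 55| = 11|s + 6| < eps whenever |s + 6| < delta.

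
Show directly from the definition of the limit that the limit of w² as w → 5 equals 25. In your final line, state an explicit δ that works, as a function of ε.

Let ε > 0. We seek δ > 0 with 0 < |w − 5| < δ ⇒ |w² − 25| < ε.
Factor: w² − 25 = (w − 5)(w + 5), so |w² − 25| = |w − 5|·|w + 5|.
Restrict δ ≤ 2. Then |w − 5| < 2 gives |w| < 7, so by the triangle inequality |w + 5| ≤ 7 + 5 = 12.
Hence |w² − 25| ≤ 12|w − 5|, which is < ε once |w − 5| < ε/12.
Take δ = min(2, ε/12). If 0 < |w − 5| < δ then both bounds hold and |w² − 25| ≤ 12|w − 5| < 12·(ε/12) = ε.

δ = min(2, ε/12)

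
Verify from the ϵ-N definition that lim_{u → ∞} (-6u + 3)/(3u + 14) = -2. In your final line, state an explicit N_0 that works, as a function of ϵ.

N_0 = (31/3)/ϵ

Let ϵ > 0. We seek N_0 > 0 such that u > N_0 implies |(-6u + 3)/(3u + 14) + 2| < ϵ.
(-6u + 3)/(3u + 14) + 2 = (3(-6u + 3) − (-6)(3u + 14)) / (3(3u + 14)) = 93/(3(3u + 14)).
For u > 0 we have 3u + 14 > 3u, so |(-6u + 3)/(3u + 14) + 2| = 93/(3(3u + 14)) < 93/(3·3u) = (31/3)/u.
Thus |(-6u + 3)/(3u + 14) + 2| < ϵ whenever u > (31/3)/ϵ.
Take N_0 = (31/3)/ϵ. If u > N_0 then |(-6u + 3)/(3u + 14) + 2| < (31/3)/u < ϵ.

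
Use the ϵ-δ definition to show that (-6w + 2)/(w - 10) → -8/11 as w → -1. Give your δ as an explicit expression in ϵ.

δ = min(11/2, (121/116)ϵ)

Let ϵ > 0 be given. We want δ > 0 with 0 < |w + 1| < δ ⇒ |(-6w + 2)/(w - 10) + 8/11| < ϵ.
Combining over a common denominator, (-6w + 2)/(w - 10) + 8/11 = [(-6w + 2)·(-11) − 8·(w - 10)] / [(-11)·(w - 10)] = 58(w + 1) / ((-11)(w - 10)).
So |(-6w + 2)/(w - 10) + 8/11| = 58|w + 1| / (11·|w − 10|).
Restrict δ ≤ 11/2. Then |w + 1| < 11/2 gives |w − 10| = |(w + 1) + (-11)| ≥ 11 − 11/2 = 11/2.
Hence |(-6w + 2)/(w - 10) + 8/11| < 58|w + 1|/(11·(11/2)) = (116/121)|w + 1|, which is < ϵ once |w + 1| < (121/116)ϵ.
Take δ = min(11/2, (121/116)ϵ). Then 0 < |w + 1| < δ forces both bounds, so |(-6w + 2)/(w - 10) + 8/11| < ϵ.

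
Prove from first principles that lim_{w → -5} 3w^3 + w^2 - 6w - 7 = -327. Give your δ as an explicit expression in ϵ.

δ = min(1, ϵ/256)

Fix ϵ > 0. We want δ > 0 such that 0 < |w + 5| < δ implies |(3w^3 + w^2 - 6w - 7) + 327| < ϵ.
(3w^3 + w^2 - 6w - 7) + 327 = 3w^3 + w^2 - 6w + 320 = (w + 5)(3w^2 - 14w + 64).
So |(3w^3 + w^2 - 6w - 7) + 327| = |w + 5|·|3w^2 - 14w + 64|.
Require δ ≤ 1. Then |w + 5| < 1 gives |w| < 6, and by the triangle inequality |3w^2 - 14w + 64| ≤ 3·6^2 + 14·6 + 64 = 256.
Hence |(3w^3 + w^2 - 6w - 7) + 327| ≤ 256|w + 5| < ϵ provided |w + 5| < ϵ/256.
Choosing δ = min(1, ϵ/256) ensures both conditions, hence |(3w^3 + w^2 - 6w - 7) + 327| < ϵ.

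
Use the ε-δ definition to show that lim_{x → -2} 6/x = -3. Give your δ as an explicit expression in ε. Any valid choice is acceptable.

δ = min(1, (1/3)ε)

Suppose ε > 0. We seek δ > 0 such that 0 < |x + 2| < δ implies |6/x + 3| < ε.
|6/x + 3| = 6·|-2 − x|/(2·|x|) = 6|x + 2|/(2|x|).
Require δ ≤ 1 so that |x| > 2 − 1 = 1, hence 2|x| > 2.
Then |6/x + 3| < 6|x + 2|/2, which is < ε when |x + 2| < (1/3)ε.
Take δ = min(1, (1/3)ε). Then 0 < |x + 2| < δ gives both |x + 2| < 1 and |x + 2| < (1/3)ε, so |6/x + 3| < ε.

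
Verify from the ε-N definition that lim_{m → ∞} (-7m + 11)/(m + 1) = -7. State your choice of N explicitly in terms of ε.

N = 18/ε

Fix ε > 0. For m ≥ 1, |(-7m + 11)/(m + 1) + 7| = |18|/((m + 1)) = 18/((m + 1)).
Since m + 1 ≥ m for m ≥ 1, this is ≤ 18/(m) = 18/m.
So |(-7m + 11)/(m + 1) + 7| < ε whenever m > 18/ε.
Take N = 18/ε. If m > N then |(-7m + 11)/(m + 1) + 7| ≤ 18/m < ε.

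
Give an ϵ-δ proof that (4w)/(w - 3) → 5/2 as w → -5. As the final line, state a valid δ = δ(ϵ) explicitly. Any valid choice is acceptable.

δ = min(4, (8/3)ϵ)

Fix ϵ > 0. We want δ > 0 with 0 < |w + 5| < δ ⇒ |(4w)/(w - 3) − (5/2)| < ϵ.
Combining over a common denominator, (4w)/(w - 3) − (5/2) = [(4w)·(-8) − (-20)·(w - 3)] / [(-8)·(w - 3)] = -12(w + 5) / ((-8)(w - 3)).
So |(4w)/(w - 3) − (5/2)| = 12|w + 5| / (8·|w − 3|).
Restrict δ ≤ 4. Then |w + 5| < 4 gives |w − 3| = |(w + 5) + (-8)| ≥ 8 − 4 = 4.
Hence |(4w)/(w - 3) − (5/2)| < 12|w + 5|/(8·4) = (3/8)|w + 5|, which is < ϵ once |w + 5| < (8/3)ϵ.
Take δ = min(4, (8/3)ϵ). Then 0 < |w + 5| < δ forces both bounds, so |(4w)/(w - 3) − (5/2)| < ϵ.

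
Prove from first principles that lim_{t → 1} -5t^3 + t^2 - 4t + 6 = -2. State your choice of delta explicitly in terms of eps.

Let eps > 0 be given. We want delta > 0 such that 0 < |t − 1| < delta implies |(-5t^3 + t^2 - 4t + 6) + 2| < eps.
(-5t^3 + t^2 - 4t + 6) + 2 = -5t^3 + t^2 - 4t + 8 = (t − 1)(-5t^2 - 4t - 8).
So |(-5t^3 + t^2 - 4t + 6) + 2| = |t − 1|·|-5t^2 - 4t - 8|.
Assume first that |t − 1| < 2, so |t| < 3. Then |-5t^2 - 4t - 8| ≤ 5·3^2 + 4·3 + 8 = 65.
Hence |(-5t^3 + t^2 - 4t + 6) + 2| ≤ 65|t − 1| < eps provided |t − 1| < eps/65.
Take delta = min(2, eps/65). Then 0 < |t − 1| < delta gives both |t − 1| < 2 and |t − 1| < eps/65, so |(-5t^3 + t^2 - 4t + 6) + 2| < eps.

delta = min(2, eps/65)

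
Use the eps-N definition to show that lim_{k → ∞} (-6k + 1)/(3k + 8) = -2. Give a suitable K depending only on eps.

K = (17/3)/eps

Let eps > 0. For k ≥ 1, |(-6k + 1)/(3k + 8) + 2| = |51|/(3(3k + 8)) = 51/(3(3k + 8)).
Since 3k + 8 ≥ 3k for k ≥ 1, this is ≤ 51/(3·3k) = (17/3)/k.
So |(-6k + 1)/(3k + 8) + 2| < eps whenever k > (17/3)/eps.
Take K = (17/3)/eps. If k > K then |(-6k + 1)/(3k + 8) + 2| ≤ (17/3)/k < eps.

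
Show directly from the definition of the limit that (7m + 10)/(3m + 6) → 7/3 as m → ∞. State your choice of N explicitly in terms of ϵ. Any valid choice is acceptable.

Suppose ϵ > 0. For m ≥ 1, |(7m + 10)/(3m + 6) − (7/3)| = |-12|/(3(3m + 6)) = 12/(3(3m + 6)).
Since 3m + 6 ≥ 3m for m ≥ 1, this is ≤ 12/(3·3m) = (4/3)/m.
So |(7m + 10)/(3m + 6) − (7/3)| < ϵ whenever m > (4/3)/ϵ.
Take N = (4/3)/ϵ. If m > N then |(7m + 10)/(3m + 6) − (7/3)| ≤ (4/3)/m < ϵ.

N = (4/3)/ϵ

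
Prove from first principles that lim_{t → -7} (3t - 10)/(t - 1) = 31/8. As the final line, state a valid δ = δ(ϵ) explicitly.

δ = min(4, (32/7)ϵ)

Suppose ϵ > 0. We want δ > 0 with 0 < |t + 7| < δ ⇒ |(3t - 10)/(t - 1) − (31/8)| < ϵ.
Combining over a common denominator, (3t - 10)/(t - 1) − (31/8) = [(3t - 10)·(-8) − (-31)·(t - 1)] / [(-8)·(t - 1)] = 7(t + 7) / ((-8)(t - 1)).
So |(3t - 10)/(t - 1) − (31/8)| = 7|t + 7| / (8·|t − 1|).
Restrict δ ≤ 4. Then |t + 7| < 4 gives |t − 1| = |(t + 7) + (-8)| ≥ 8 − 4 = 4.
Hence |(3t - 10)/(t - 1) − (31/8)| < 7|t + 7|/(8·4) = (7/32)|t + 7|, which is < ϵ once |t + 7| < (32/7)ϵ.
Take δ = min(4, (32/7)ϵ). Then 0 < |t + 7| < δ forces both bounds, so |(3t - 10)/(t - 1) − (31/8)| < ϵ.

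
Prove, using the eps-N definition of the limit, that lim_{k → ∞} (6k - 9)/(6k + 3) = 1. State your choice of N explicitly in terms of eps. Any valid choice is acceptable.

N = 2/eps

Let eps > 0 be given. For k ≥ 1, |(6k - 9)/(6k + 3) − 1| = |-72|/(6(6k + 3)) = 72/(6(6k + 3)).
Since 6k + 3 ≥ 6k for k ≥ 1, this is ≤ 72/(6·6k) = 2/k.
So |(6k - 9)/(6k + 3) − 1| < eps whenever k > 2/eps.
Take N = 2/eps. If k > N then |(6k - 9)/(6k + 3) − 1| ≤ 2/k < eps.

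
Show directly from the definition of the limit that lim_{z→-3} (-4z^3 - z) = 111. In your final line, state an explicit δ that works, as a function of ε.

δ = min(1, ε/149)

Let ε > 0. We want δ > 0 such that 0 < |z + 3| < δ implies |(-4z^3 - z) − 111| < ε.
(-4z^3 - z) − 111 = -4z^3 - z - 111 = (z + 3)(-4z^2 + 12z - 37).
So |(-4z^3 - z) − 111| = |z + 3|·|-4z^2 + 12z - 37|.
Require δ ≤ 1. Then |z + 3| < 1 gives |z| < 4, and by the triangle inequality |-4z^2 + 12z - 37| ≤ 4·4^2 + 12·4 + 37 = 149.
Hence |(-4z^3 - z) − 111| ≤ 149|z + 3| < ε provided |z + 3| < ε/149.
Choosing δ = min(1, ε/149) ensures both conditions, hence |(-4z^3 - z) − 111| < ε.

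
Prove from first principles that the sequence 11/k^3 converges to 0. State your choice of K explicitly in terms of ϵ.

Suppose ϵ > 0. For k ≥ 1, |11/k^3 − 0| = 11/k^3.
11/k^3 < ϵ ⇔ k^3 > 11/ϵ ⇔ k > (11/ϵ)^{1/3}.
Take K = (11/ϵ)^{1/3}. Then k > K implies 11/k^3 < ϵ.

K = (11/ϵ)^{1/3}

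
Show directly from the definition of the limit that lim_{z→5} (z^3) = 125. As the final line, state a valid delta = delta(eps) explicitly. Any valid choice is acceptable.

Let eps > 0. We seek delta > 0 with 0 < |z − 5| < delta ⇒ |z^3 − 125| < eps.
Factor: z^3 − 125 = (z − 5)(z^2 + 5z + 25), so |z^3 − 125| = |z − 5|·|z^2 + 5z + 25|.
Impose delta ≤ 2 so that |z| < 7; then |z^2 + 5z + 25| ≤ 109.
Hence |z^3 − 125| ≤ 109|z − 5|, which is < eps once |z − 5| < eps/109.
Take delta = min(2, eps/109). If 0 < |z − 5| < delta then both bounds hold and |z^3 − 125| ≤ 109|z − 5| < 109·(eps/109) = eps.

delta = min(2, eps/109)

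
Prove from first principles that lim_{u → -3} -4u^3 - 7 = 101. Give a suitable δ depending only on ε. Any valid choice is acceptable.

Let ε > 0. We want δ > 0 such that 0 < |u + 3| < δ implies |(-4u^3 - 7) − 101| < ε.
(-4u^3 - 7) − 101 = -4u^3 - 108 = (u + 3)(-4u^2 + 12u - 36).
So |(-4u^3 - 7) − 101| = |u + 3|·|-4u^2 + 12u - 36|.
Require δ ≤ 2. Then |u + 3| < 2 gives |u| < 5, and by the triangle inequality |-4u^2 + 12u - 36| ≤ 4·5^2 + 12·5 + 36 = 196.
Hence |(-4u^3 - 7) − 101| ≤ 196|u + 3| < ε provided |u + 3| < ε/196.
Take δ = min(2, ε/196). Then 0 < |u + 3| < δ gives both |u + 3| < 2 and |u + 3| < ε/196, so |(-4u^3 - 7) − 101| < ε.

δ = min(2, ε/196)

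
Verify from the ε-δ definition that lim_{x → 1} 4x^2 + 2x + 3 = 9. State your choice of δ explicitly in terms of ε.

δ = min(2, ε/18)

Let ε > 0. We want δ > 0 such that 0 < |x − 1| < δ implies |(4x^2 + 2x + 3) − 9| < ε.
(4x^2 + 2x + 3) − 9 = 4x^2 + 2x - 6 = (x − 1)(4x + 6).
So |(4x^2 + 2x + 3) − 9| = |x − 1|·|4x + 6|.
Require δ ≤ 2. Then |x − 1| < 2 gives |x| < 3, and by the triangle inequality |4x + 6| ≤ 4·3 + 6 = 18.
Hence |(4x^2 + 2x + 3) − 9| ≤ 18|x − 1| < ε provided |x − 1| < ε/18.
Choosing δ = min(2, ε/18) ensures both conditions, hence |(4x^2 + 2x + 3) − 9| < ε.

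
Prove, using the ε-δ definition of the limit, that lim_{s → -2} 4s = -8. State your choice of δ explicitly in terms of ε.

δ = ε/4

Fix ε > 0. We need δ > 0 so that 0 < |s + 2| < δ implies |(4s) + 8| < ε.
|(4s) + 8| = |4s + 8| = 4|s + 2|.
So 4|s + 2| < ε exactly when |s + 2| < ε/4.
Choosing δ = ε/4 gives |(4s) + 8| = 4|s + 2| < ε whenever |s + 2| < δ.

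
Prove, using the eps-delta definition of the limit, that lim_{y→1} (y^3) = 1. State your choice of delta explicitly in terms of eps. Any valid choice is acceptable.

delta = min(2, eps/13)

Fix eps > 0. We seek delta > 0 with 0 < |y − 1| < delta ⇒ |y^3 − 1| < eps.
Factor: y^3 − 1 = (y − 1)(y^2 + y + 1), so |y^3 − 1| = |y − 1|·|y^2 + y + 1|.
Restrict delta ≤ 2. Then |y − 1| < 2 gives |y| < 3, so by the triangle inequality |y^2 + y + 1| ≤ 3^2 + 3 + 1 = 13.
Hence |y^3 − 1| ≤ 13|y − 1|, which is < eps once |y − 1| < eps/13.
Take delta = min(2, eps/13). If 0 < |y − 1| < delta then both bounds hold and |y^3 − 1| ≤ 13|y − 1| < 13·(eps/13) = eps.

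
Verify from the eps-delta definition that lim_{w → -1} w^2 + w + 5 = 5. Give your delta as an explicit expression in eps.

delta = min(1, eps/2)

Let eps > 0 be given. We want delta > 0 such that 0 < |w + 1| < delta implies |(w^2 + w + 5) − 5| < eps.
(w^2 + w + 5) − 5 = w^2 + w = (w + 1)(w).
So |(w^2 + w + 5) − 5| = |w + 1|·|w|.
Assume first that |w + 1| < 1, so |w| < 2. Then |w| ≤ 2 = 2.
Hence |(w^2 + w + 5) − 5| ≤ 2|w + 1| < eps provided |w + 1| < eps/2.
Choosing delta = min(1, eps/2) ensures both conditions, hence |(w^2 + w + 5) − 5| < eps.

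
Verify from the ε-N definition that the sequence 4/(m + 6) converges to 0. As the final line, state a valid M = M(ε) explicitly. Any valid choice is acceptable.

M = 4/ε

Let ε > 0 be given. For m ≥ 1, |4/(m + 6) − 0| = 4/(m + 6) ≤ 4/m.
We need 4/m < ε, i.e. m > 4/ε.
Take M = 4/ε. If m > M then |4/(m + 6)| ≤ 4/m < ε.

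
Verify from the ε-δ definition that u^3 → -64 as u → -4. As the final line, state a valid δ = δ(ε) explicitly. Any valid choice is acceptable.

δ = min(1, ε/61)

Let ε > 0. We seek δ > 0 with 0 < |u + 4| < δ ⇒ |u^3 + 64| < ε.
Factor: u^3 + 64 = (u + 4)(u^2 - 4u + 16), so |u^3 + 64| = |u + 4|·|u^2 - 4u + 16|.
Restrict δ ≤ 1. Then |u + 4| < 1 gives |u| < 5, so by the triangle inequality |u^2 - 4u + 16| ≤ 5^2 + 4·5 + 16 = 61.
Hence |u^3 + 64| ≤ 61|u + 4|, which is < ε once |u + 4| < ε/61.
Take δ = min(1, ε/61). If 0 < |u + 4| < δ then both bounds hold and |u^3 + 64| ≤ 61|u + 4| < 61·(ε/61) = ε.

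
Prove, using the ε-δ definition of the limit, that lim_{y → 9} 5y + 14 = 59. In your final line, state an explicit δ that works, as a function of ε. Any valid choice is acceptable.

δ = ε/5

Let ε > 0 be given. We need δ > 0 so that 0 < |y − 9| < δ implies |(5y + 14) − 59| < ε.
|(5y + 14) − 59| = |5y - 45| = 5|y − 9|.
Thus it suffices that |y − 9| < ε/5.
Choosing δ = ε/5 gives |(5y + 14) − 59| = 5|y − 9| < ε whenever |y − 9| < δ.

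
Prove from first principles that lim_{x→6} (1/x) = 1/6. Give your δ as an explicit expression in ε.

δ = min(3, 18ε)

Let ε > 0 be given. We seek δ > 0 such that 0 < |x − 6| < δ implies |1/x − (1/6)| < ε.
|1/x − (1/6)| = |6 − x|/(6·|x|) = |x − 6|/(6|x|).
Restrict δ ≤ 3. Then |x − 6| < 3 gives |x| > 3, so 6|x| > 18.
Then |1/x − (1/6)| < |x − 6|/18, which is < ε when |x − 6| < 18ε.
Take δ = min(3, 18ε). Then 0 < |x − 6| < δ gives both |x − 6| < 3 and |x − 6| < 18ε, so |1/x − (1/6)| < ε.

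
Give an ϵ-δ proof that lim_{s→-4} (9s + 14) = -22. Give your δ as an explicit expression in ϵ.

Let ϵ > 0. We need δ > 0 so that 0 < |s + 4| < δ implies |(9s + 14) + 22| < ϵ.
Since (9s + 14) + 22 = 9(s + 4), we have |(9s + 14) + 22| = 9|s + 4|.
Thus it suffices that |s + 4| < ϵ/9.
Take δ = ϵ/9. If 0 < |s + 4| < δ then |(9s + 14) + 22| = 9|s + 4| < 9·(ϵ/9) = ϵ.

δ = ϵ/9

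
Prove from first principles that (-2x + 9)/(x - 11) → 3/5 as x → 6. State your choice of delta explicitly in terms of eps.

Let eps > 0. We want delta > 0 with 0 < |x − 6| < delta ⇒ |(-2x + 9)/(x - 11) − (3/5)| < eps.
Combining over a common denominator, (-2x + 9)/(x - 11) − (3/5) = [(-2x + 9)·(-5) − (-3)·(x - 11)] / [(-5)·(x - 11)] = 13(x − 6) / ((-5)(x - 11)).
So |(-2x + 9)/(x - 11) − (3/5)| = 13|x − 6| / (5·|x − 11|).
Require delta ≤ 5/2, so |x − 11| ≥ |-5| − |x − 6| > 5 − 5/2 = 5/2.
Hence |(-2x + 9)/(x - 11) − (3/5)| < 13|x − 6|/(5·(5/2)) = (26/25)|x − 6|, which is < eps once |x − 6| < (25/26)eps.
Take delta = min(5/2, (25/26)eps). Then 0 < |x − 6| < delta forces both bounds, so |(-2x + 9)/(x - 11) − (3/5)| < eps.

delta = min(5/2, (25/26)eps)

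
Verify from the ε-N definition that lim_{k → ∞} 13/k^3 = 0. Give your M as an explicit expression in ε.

Fix ε > 0. For k ≥ 1, |13/k^3 − 0| = 13/k^3.
13/k^3 < ε ⇔ k^3 > 13/ε ⇔ k > (13/ε)^{1/3}.
Take M = (13/ε)^{1/3}. Then k > M implies 13/k^3 < ε.

M = (13/ε)^{1/3}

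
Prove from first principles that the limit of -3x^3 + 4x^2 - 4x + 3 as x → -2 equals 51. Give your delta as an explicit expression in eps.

Suppose eps > 0. We want delta > 0 such that 0 < |x + 2| < delta implies |(-3x^3 + 4x^2 - 4x + 3) − 51| < eps.
(-3x^3 + 4x^2 - 4x + 3) − 51 = -3x^3 + 4x^2 - 4x - 48 = (x + 2)(-3x^2 + 10x - 24).
So |(-3x^3 + 4x^2 - 4x + 3) − 51| = |x + 2|·|-3x^2 + 10x - 24|.
Require delta ≤ 1. Then |x + 2| < 1 gives |x| < 3, and by the triangle inequality |-3x^2 + 10x - 24| ≤ 3·3^2 + 10·3 + 24 = 81.
Hence |(-3x^3 + 4x^2 - 4x + 3) − 51| ≤ 81|x + 2| < eps provided |x + 2| < eps/81.
Choosing delta = min(1, eps/81) ensures both conditions, hence |(-3x^3 + 4x^2 - 4x + 3) − 51| < eps.

delta = min(1, eps/81)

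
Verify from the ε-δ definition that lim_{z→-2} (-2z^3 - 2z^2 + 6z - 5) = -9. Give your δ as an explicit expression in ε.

δ = min(2, ε/42)

Let ε > 0. We want δ > 0 such that 0 < |z + 2| < δ implies |(-2z^3 - 2z^2 + 6z - 5) + 9| < ε.
(-2z^3 - 2z^2 + 6z - 5) + 9 = -2z^3 - 2z^2 + 6z + 4 = (z + 2)(-2z^2 + 2z + 2).
So |(-2z^3 - 2z^2 + 6z - 5) + 9| = |z + 2|·|-2z^2 + 2z + 2|.
Assume first that |z + 2| < 2, so |z| < 4. Then |-2z^2 + 2z + 2| ≤ 2·4^2 + 2·4 + 2 = 42.
Hence |(-2z^3 - 2z^2 + 6z - 5) + 9| ≤ 42|z + 2| < ε provided |z + 2| < ε/42.
Choosing δ = min(2, ε/42) ensures both conditions, hence |(-2z^3 - 2z^2 + 6z - 5) + 9| < ε.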